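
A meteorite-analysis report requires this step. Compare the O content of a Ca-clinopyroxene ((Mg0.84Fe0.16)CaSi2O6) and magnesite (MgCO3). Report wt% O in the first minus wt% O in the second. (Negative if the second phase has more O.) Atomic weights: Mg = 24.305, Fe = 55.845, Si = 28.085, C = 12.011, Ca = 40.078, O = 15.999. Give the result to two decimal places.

-13.61 percentage points

O in (Mg0.84Fe0.16)CaSi2O6: molar mass 221.593 g/mol; 6×15.999 = 95.994 g → 43.32 wt%.
O in MgCO3: molar mass 84.313 g/mol; 3×15.999 = 47.997 g → 56.93 wt%.
Difference = 43.32 − 56.93 = -13.61 percentage points.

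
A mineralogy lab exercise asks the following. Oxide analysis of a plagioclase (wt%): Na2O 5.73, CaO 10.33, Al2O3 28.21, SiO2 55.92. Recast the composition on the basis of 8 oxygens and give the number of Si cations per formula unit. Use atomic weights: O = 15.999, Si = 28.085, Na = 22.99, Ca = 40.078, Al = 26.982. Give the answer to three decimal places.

Na2O: 5.73/61.979 = 0.09245 mol → 0.18490 mol Na, 0.09245 mol O.
CaO: 10.33/56.077 = 0.18421 mol → 0.18421 mol Ca, 0.18421 mol O.
Al2O3: 28.21/101.961 = 0.27667 mol → 0.55334 mol Al, 0.83001 mol O.
SiO2: 55.92/60.083 = 0.93071 mol → 0.93071 mol Si, 1.86142 mol O.
Total oxygen = 2.96809 mol. Normalization factor = 8/2.96809 = 2.69534.
Si per 8 O = 0.93071 × 2.69534 = 2.509.

2.509 Si apfu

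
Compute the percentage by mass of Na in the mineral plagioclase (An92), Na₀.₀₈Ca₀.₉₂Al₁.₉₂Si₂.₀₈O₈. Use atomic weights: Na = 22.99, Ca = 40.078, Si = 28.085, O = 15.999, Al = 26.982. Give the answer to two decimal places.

M(Na₀.₀₈Ca₀.₉₂Al₁.₉₂Si₂.₀₈O₈) = 276.925 g/mol.
Na contributes 0.08 × 22.99 = 1.839 g per mole.
1.839/276.925 = 0.0066 → 0.66%.

0.66 wt%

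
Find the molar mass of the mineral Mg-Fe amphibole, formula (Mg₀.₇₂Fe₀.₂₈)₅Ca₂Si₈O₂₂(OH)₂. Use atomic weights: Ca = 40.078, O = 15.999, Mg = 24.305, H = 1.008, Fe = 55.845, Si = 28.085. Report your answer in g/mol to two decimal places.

M = 3.60×24.305 + 1.40×55.845 + 2×40.078 + 8×28.085 + 24×15.999 + 2×1.008

856.51 g/mol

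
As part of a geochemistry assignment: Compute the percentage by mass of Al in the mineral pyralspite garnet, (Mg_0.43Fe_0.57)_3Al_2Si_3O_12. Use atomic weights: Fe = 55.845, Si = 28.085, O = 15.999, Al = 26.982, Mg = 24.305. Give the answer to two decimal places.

11.81 wt%

M((Mg_0.43Fe_0.57)_3Al_2Si_3O_12) = 457.055 g/mol.
Al contributes 2 × 26.982 = 53.964 g per mole.
53.964/457.055 = 0.1181 → 11.81%.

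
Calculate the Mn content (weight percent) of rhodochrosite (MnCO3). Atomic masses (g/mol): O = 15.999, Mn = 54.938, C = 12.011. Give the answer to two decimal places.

M(MnCO3) = 114.946 g/mol.
Mn contributes 1 × 54.938 = 54.938 g per mole.
54.938/114.946 = 0.4779 → 47.79%.

47.79 weight percent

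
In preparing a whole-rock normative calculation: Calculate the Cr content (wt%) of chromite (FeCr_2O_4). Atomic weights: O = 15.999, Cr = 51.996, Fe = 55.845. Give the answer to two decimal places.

Molar mass of FeCr_2O_4: 1·55.845 + 2·51.996 + 4·15.999 = 223.833 g/mol.
Mass of Cr per formula unit: 2 × 51.996 = 103.992 g.
Weight fraction Cr = 103.992 / 223.833 = 0.4646.

46.46 wt%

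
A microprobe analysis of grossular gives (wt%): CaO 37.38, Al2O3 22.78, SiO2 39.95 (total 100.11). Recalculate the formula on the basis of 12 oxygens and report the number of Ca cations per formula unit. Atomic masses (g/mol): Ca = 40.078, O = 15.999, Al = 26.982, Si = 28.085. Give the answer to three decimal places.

CaO: 37.38/56.077 = 0.66658 mol → 0.66658 mol Ca, 0.66658 mol O.
Al2O3: 22.78/101.961 = 0.22342 mol → 0.44684 mol Al, 0.67026 mol O.
SiO2: 39.95/60.083 = 0.66491 mol → 0.66491 mol Si, 1.32982 mol O.
Total oxygen = 2.66666 mol. Normalization factor = 12/2.66666 = 4.50001.
Ca per 12 O = 0.66658 × 4.50001 = 3.000.

3.000 Ca apfu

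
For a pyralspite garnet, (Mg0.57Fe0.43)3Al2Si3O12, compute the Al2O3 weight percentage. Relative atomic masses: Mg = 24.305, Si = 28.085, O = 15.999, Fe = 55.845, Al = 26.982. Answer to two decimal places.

22.97 wt%

Molar mass of (Mg0.57Fe0.43)3Al2Si3O12 = 1.71*24.305 + 1.29*55.845 + 2*26.982 + 3*28.085 + 12*15.999 = 443.809 g/mol.
Each formula unit contains 2 Al, equivalent to 2/2 = 1.0000 mol Al2O3.
M(Al2O3) = 2×26.982 + 3×15.999 = 101.961 g/mol.
Mass of Al2O3 per formula unit = 1.0000 × 101.961 = 101.961 g.
Al2O3 wt% = 101.961 / 443.809 × 100 = 22.97%.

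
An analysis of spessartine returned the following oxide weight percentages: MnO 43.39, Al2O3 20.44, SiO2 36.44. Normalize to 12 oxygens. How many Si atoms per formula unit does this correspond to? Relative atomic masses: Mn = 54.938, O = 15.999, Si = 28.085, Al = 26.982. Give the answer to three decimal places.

3.000 Si apfu

MnO: 43.39/70.937 = 0.61167 mol → 0.61167 mol Mn, 0.61167 mol O.
Al2O3: 20.44/101.961 = 0.20047 mol → 0.40094 mol Al, 0.60141 mol O.
SiO2: 36.44/60.083 = 0.60649 mol → 0.60649 mol Si, 1.21298 mol O.
Total oxygen = 2.42606 mol. Normalization factor = 12/2.42606 = 4.94629.
Si per 12 O = 0.60649 × 4.94629 = 3.000.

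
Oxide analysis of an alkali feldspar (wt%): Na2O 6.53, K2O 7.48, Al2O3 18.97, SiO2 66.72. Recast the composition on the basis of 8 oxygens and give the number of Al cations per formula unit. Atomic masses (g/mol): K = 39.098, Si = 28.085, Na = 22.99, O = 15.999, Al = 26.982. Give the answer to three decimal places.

Na2O (M=61.979): mol = 0.10536; Na = 0.21072, O = 0.10536.
K2O (M=94.195): mol = 0.07941; K = 0.15882, O = 0.07941.
Al2O3 (M=101.961): mol = 0.18605; Al = 0.37210, O = 0.55815.
SiO2 (M=60.083): mol = 1.11046; Si = 1.11046, O = 2.22092.
ΣO = 2.96384; factor = 8/ΣO = 2.69920.
Al apfu = 0.37210 × 2.69920 = 1.004.

1.004 Al apfu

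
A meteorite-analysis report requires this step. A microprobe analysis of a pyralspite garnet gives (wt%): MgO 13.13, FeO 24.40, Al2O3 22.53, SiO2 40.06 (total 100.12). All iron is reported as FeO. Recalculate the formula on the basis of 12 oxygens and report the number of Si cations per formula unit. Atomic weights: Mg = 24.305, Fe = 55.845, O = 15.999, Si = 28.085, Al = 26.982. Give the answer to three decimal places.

13.13 wt% MgO ÷ 40.304 g/mol = 0.32577 mol, giving 0.32577 Mg and 0.32577 O.
24.40 wt% FeO ÷ 71.844 g/mol = 0.33962 mol, giving 0.33962 Fe and 0.33962 O.
22.53 wt% Al2O3 ÷ 101.961 g/mol = 0.22097 mol, giving 0.44194 Al and 0.66291 O.
40.06 wt% SiO2 ÷ 60.083 g/mol = 0.66674 mol, giving 0.66674 Si and 1.33348 O.
Oxygen sums to 2.66178; scaling by 12/2.66178 = 4.50826 puts the formula on 12 O.
Si: 0.66674 × 4.50826 = 3.006 atoms per formula unit.

3.006 Si apfu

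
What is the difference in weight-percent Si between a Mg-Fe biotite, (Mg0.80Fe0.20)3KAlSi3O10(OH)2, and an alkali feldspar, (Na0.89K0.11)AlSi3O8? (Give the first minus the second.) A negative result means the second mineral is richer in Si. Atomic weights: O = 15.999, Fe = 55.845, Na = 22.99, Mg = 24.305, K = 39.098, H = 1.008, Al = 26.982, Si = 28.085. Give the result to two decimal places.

First mineral: 84.255 g Si in 436.178 g formula = 19.32 wt% Si.
Second mineral: 84.255 g Si in 263.991 g formula = 31.92 wt% Si.
19.32% − 31.92% gives a difference of -12.60 percentage points.

-12.60 percentage points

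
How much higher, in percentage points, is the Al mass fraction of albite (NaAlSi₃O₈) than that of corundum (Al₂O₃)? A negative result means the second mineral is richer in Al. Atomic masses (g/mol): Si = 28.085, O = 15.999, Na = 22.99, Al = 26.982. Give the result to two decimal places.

-42.64 percentage points

M(NaAlSi₃O₈) = 262.219 g/mol, so wt% Al = 26.982/262.219 × 100 = 10.29%.
M(Al₂O₃) = 101.961 g/mol, so wt% Al = 53.964/101.961 × 100 = 52.93%.
10.29 − 52.93 = -42.64 pp.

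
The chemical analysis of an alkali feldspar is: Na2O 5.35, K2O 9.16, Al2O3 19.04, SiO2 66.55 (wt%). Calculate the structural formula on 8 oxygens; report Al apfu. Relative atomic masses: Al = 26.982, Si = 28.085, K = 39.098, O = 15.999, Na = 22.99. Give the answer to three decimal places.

1.010 Al apfu

5.35 wt% Na2O ÷ 61.979 g/mol = 0.08632 mol, giving 0.17264 Na and 0.08632 O.
9.16 wt% K2O ÷ 94.195 g/mol = 0.09725 mol, giving 0.19450 K and 0.09725 O.
19.04 wt% Al2O3 ÷ 101.961 g/mol = 0.18674 mol, giving 0.37348 Al and 0.56022 O.
66.55 wt% SiO2 ÷ 60.083 g/mol = 1.10763 mol, giving 1.10763 Si and 2.21526 O.
Oxygen sums to 2.95905; scaling by 8/2.95905 = 2.70357 puts the formula on 8 O.
Al: 0.37348 × 2.70357 = 1.010 atoms per formula unit.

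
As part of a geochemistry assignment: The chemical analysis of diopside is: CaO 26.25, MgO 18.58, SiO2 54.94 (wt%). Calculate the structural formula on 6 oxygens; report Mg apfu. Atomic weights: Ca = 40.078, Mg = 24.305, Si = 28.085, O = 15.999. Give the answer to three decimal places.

1.003 Mg apfu

CaO (M=56.077): mol = 0.46811; Ca = 0.46811, O = 0.46811.
MgO (M=40.304): mol = 0.46100; Mg = 0.46100, O = 0.46100.
SiO2 (M=60.083): mol = 0.91440; Si = 0.91440, O = 1.82880.
ΣO = 2.75791; factor = 6/ΣO = 2.17556.
Mg apfu = 0.46100 × 2.17556 = 1.003.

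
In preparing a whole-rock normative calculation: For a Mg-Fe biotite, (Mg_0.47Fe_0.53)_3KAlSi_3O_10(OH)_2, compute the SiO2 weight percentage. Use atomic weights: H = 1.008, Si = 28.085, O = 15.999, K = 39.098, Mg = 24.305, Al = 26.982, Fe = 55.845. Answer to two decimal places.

38.56 wt%

Formula mass = 467.403 g/mol.
3 Si → 3.0000 mol SiO2 per formula unit; M(SiO2) = 60.083, so SiO2 mass = 180.249 g.
180.249/467.403 × 100 = 38.56 wt%.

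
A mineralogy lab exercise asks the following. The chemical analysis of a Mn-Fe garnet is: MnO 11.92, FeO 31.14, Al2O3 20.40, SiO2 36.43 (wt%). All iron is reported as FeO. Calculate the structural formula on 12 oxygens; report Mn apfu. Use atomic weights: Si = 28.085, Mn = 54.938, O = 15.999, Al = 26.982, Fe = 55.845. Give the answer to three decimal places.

MnO: 11.92/70.937 = 0.16804 mol → 0.16804 mol Mn, 0.16804 mol O.
FeO: 31.14/71.844 = 0.43344 mol → 0.43344 mol Fe, 0.43344 mol O.
Al2O3: 20.40/101.961 = 0.20008 mol → 0.40016 mol Al, 0.60024 mol O.
SiO2: 36.43/60.083 = 0.60633 mol → 0.60633 mol Si, 1.21266 mol O.
Total oxygen = 2.41438 mol. Normalization factor = 12/2.41438 = 4.97022.
Mn per 12 O = 0.16804 × 4.97022 = 0.835.

0.835 Mn apfu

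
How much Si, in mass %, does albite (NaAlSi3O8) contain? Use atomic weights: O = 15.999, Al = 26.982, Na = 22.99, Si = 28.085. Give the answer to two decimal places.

Formula mass = 1·22.99 + 1·26.982 + 3·28.085 + 8·15.999 = 262.219 g/mol, of which 84.255 g is Si.
So Si makes up 84.255/262.219 = 0.3213 of the mass, i.e. 32.13%.

32.13 mass %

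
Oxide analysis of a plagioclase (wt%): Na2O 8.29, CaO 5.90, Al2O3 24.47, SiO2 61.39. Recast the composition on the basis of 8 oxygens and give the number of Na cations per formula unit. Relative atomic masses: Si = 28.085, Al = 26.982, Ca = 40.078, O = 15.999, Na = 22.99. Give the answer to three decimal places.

0.713 Na apfu

Na2O: 8.29/61.979 = 0.13375 mol → 0.26750 mol Na, 0.13375 mol O.
CaO: 5.90/56.077 = 0.10521 mol → 0.10521 mol Ca, 0.10521 mol O.
Al2O3: 24.47/101.961 = 0.23999 mol → 0.47998 mol Al, 0.71997 mol O.
SiO2: 61.39/60.083 = 1.02175 mol → 1.02175 mol Si, 2.04350 mol O.
Total oxygen = 3.00243 mol. Normalization factor = 8/3.00243 = 2.66451.
Na per 8 O = 0.26750 × 2.66451 = 0.713.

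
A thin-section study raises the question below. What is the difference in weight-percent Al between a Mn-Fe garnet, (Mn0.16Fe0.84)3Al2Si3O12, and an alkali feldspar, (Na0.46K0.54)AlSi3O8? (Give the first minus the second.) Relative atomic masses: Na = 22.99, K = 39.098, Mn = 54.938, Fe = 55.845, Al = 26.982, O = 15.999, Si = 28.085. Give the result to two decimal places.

First mineral: 53.964 g Al in 497.307 g formula = 10.85 wt% Al.
Second mineral: 26.982 g Al in 270.917 g formula = 9.96 wt% Al.
10.85% − 9.96% gives a difference of 0.89 percentage points.

0.89 percentage points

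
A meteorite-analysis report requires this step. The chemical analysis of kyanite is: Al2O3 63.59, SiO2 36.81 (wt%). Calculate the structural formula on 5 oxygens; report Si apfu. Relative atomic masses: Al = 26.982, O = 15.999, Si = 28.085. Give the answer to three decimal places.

0.989 Si apfu

Al2O3: 63.59/101.961 = 0.62367 mol → 1.24734 mol Al, 1.87101 mol O.
SiO2: 36.81/60.083 = 0.61265 mol → 0.61265 mol Si, 1.22530 mol O.
Total oxygen = 3.09631 mol. Normalization factor = 5/3.09631 = 1.61483.
Si per 5 O = 0.61265 × 1.61483 = 0.989.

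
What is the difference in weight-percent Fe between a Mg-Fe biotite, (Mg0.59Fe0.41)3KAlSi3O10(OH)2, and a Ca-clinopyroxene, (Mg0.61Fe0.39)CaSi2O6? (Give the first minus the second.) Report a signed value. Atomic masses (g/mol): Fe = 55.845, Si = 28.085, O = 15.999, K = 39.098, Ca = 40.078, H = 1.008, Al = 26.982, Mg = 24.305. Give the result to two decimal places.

M((Mg0.59Fe0.41)3KAlSi3O10(OH)2) = 456.048 g/mol, so wt% Fe = 68.689/456.048 × 100 = 15.06%.
M((Mg0.61Fe0.39)CaSi2O6) = 228.848 g/mol, so wt% Fe = 21.780/228.848 × 100 = 9.52%.
15.06 − 9.52 = 5.54 pp.

5.54 percentage points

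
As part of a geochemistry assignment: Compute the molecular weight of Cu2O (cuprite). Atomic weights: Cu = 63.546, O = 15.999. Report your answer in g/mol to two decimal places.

M = 2*63.546 + 1*15.999

143.09 g/mol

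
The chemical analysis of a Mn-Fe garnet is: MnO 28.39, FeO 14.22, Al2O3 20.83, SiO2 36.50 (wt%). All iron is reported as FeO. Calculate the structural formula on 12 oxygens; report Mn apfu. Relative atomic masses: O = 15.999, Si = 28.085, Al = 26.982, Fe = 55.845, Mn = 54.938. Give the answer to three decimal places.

MnO: 28.39/70.937 = 0.40021 mol → 0.40021 mol Mn, 0.40021 mol O.
FeO: 14.22/71.844 = 0.19793 mol → 0.19793 mol Fe, 0.19793 mol O.
Al2O3: 20.83/101.961 = 0.20429 mol → 0.40858 mol Al, 0.61287 mol O.
SiO2: 36.50/60.083 = 0.60749 mol → 0.60749 mol Si, 1.21498 mol O.
Total oxygen = 2.42599 mol. Normalization factor = 12/2.42599 = 4.94643.
Mn per 12 O = 0.40021 × 4.94643 = 1.980.

1.980 Mn apfu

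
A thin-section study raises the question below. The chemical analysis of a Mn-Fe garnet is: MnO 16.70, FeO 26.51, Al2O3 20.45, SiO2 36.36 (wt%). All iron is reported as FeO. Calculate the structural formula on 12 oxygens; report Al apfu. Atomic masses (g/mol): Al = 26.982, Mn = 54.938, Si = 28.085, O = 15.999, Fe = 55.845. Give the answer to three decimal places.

MnO (M=70.937): mol = 0.23542; Mn = 0.23542, O = 0.23542.
FeO (M=71.844): mol = 0.36899; Fe = 0.36899, O = 0.36899.
Al2O3 (M=101.961): mol = 0.20057; Al = 0.40114, O = 0.60171.
SiO2 (M=60.083): mol = 0.60516; Si = 0.60516, O = 1.21032.
ΣO = 2.41644; factor = 12/ΣO = 4.96598.
Al apfu = 0.40114 × 4.96598 = 1.992.

1.992 Al apfu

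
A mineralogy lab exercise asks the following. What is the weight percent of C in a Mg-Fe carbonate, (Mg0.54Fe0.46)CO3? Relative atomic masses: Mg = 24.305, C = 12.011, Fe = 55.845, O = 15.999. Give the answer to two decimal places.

Formula mass = 0.54*24.305 + 0.46*55.845 + 1*12.011 + 3*15.999 = 98.821 g/mol, of which 12.011 g is C.
So C makes up 12.011/98.821 = 0.1215 of the mass, i.e. 12.15%.

12.15 mass %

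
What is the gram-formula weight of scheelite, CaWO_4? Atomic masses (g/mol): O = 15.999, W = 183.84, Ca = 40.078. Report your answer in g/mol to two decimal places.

287.91 g/mol

Ca: 1 × 40.078 = 40.0780
W: 1 × 183.84 = 183.8400
O: 4 × 15.999 = 63.9960
Summing the contributions gives the formula mass.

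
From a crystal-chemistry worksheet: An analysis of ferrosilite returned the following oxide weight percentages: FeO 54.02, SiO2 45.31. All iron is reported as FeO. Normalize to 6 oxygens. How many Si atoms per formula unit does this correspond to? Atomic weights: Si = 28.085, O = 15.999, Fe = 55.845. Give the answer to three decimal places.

54.02 wt% FeO ÷ 71.844 g/mol = 0.75191 mol, giving 0.75191 Fe and 0.75191 O.
45.31 wt% SiO2 ÷ 60.083 g/mol = 0.75412 mol, giving 0.75412 Si and 1.50824 O.
Oxygen sums to 2.26015; scaling by 6/2.26015 = 2.65469 puts the formula on 6 O.
Si: 0.75412 × 2.65469 = 2.002 atoms per formula unit.

2.002 Si apfu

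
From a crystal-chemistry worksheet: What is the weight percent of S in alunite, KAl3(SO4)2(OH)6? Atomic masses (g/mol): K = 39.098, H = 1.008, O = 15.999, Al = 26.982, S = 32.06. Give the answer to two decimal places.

15.48 mass %

Formula mass = 1*39.098 + 3*26.982 + 2*32.06 + 14*15.999 + 6*1.008 = 414.198 g/mol, of which 64.120 g is S.
So S makes up 64.120/414.198 = 0.1548 of the mass, i.e. 15.48%.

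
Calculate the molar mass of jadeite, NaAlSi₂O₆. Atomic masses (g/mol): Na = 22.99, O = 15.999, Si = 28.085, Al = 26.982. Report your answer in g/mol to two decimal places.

The formula mass is the sum 1·22.99 + 1·26.982 + 2·28.085 + 6·15.999.

202.14 g/mol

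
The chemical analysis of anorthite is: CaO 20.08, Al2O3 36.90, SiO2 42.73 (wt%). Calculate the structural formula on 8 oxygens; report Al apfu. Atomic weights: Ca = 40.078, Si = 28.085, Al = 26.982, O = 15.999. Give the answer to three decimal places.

2.020 Al apfu

CaO: 20.08/56.077 = 0.35808 mol → 0.35808 mol Ca, 0.35808 mol O.
Al2O3: 36.90/101.961 = 0.36190 mol → 0.72380 mol Al, 1.08570 mol O.
SiO2: 42.73/60.083 = 0.71118 mol → 0.71118 mol Si, 1.42236 mol O.
Total oxygen = 2.86614 mol. Normalization factor = 8/2.86614 = 2.79121.
Al per 8 O = 0.72380 × 2.79121 = 2.020.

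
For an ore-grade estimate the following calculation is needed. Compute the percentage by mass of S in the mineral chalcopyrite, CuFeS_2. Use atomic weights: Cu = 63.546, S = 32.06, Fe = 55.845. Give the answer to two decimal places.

M(CuFeS_2) = 183.511 g/mol.
S contributes 2 × 32.06 = 64.120 g per mole.
64.120/183.511 = 0.3494 → 34.94%.

34.94 mass %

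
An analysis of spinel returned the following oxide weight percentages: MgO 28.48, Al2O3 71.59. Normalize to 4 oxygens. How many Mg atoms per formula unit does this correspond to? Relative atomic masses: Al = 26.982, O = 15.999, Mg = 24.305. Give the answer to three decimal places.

MgO: 28.48/40.304 = 0.70663 mol → 0.70663 mol Mg, 0.70663 mol O.
Al2O3: 71.59/101.961 = 0.70213 mol → 1.40426 mol Al, 2.10639 mol O.
Total oxygen = 2.81302 mol. Normalization factor = 4/2.81302 = 1.42196.
Mg per 4 O = 0.70663 × 1.42196 = 1.005.

1.005 Mg apfu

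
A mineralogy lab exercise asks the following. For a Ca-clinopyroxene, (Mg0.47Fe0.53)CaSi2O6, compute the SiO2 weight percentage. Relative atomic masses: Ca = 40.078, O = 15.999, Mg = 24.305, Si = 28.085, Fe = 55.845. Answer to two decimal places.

51.52 wt%

Molar mass of (Mg0.47Fe0.53)CaSi2O6 = 0.47·24.305 + 0.53·55.845 + 1·40.078 + 2·28.085 + 6·15.999 = 233.263 g/mol.
Each formula unit contains 2 Si, equivalent to 2/1 = 2.0000 mol SiO2.
M(SiO2) = 1×28.085 + 2×15.999 = 60.083 g/mol.
Mass of SiO2 per formula unit = 2.0000 × 60.083 = 120.166 g.
SiO2 wt% = 120.166 / 233.263 × 100 = 51.52%.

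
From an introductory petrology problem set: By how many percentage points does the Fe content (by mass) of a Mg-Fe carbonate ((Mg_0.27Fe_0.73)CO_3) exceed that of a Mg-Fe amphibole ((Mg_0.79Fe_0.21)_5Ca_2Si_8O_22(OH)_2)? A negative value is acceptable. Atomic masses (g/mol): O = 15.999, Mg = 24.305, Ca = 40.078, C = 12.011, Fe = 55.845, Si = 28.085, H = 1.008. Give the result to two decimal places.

31.04 percentage points

Fe in (Mg_0.27Fe_0.73)CO_3: molar mass 107.337 g/mol; 0.73×55.845 = 40.767 g → 37.98 wt%.
Fe in (Mg_0.79Fe_0.21)_5Ca_2Si_8O_22(OH)_2: molar mass 845.470 g/mol; 1.05×55.845 = 58.637 g → 6.94 wt%.
Difference = 37.98 − 6.94 = 31.04 percentage points.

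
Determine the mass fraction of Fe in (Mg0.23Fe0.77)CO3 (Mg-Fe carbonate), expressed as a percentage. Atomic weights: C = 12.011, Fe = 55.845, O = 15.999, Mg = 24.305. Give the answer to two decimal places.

39.60 wt%

Molar mass of (Mg0.23Fe0.77)CO3: 0.23·24.305 + 0.77·55.845 + 1·12.011 + 3·15.999 = 108.599 g/mol.
Mass of Fe per formula unit: 0.77 × 55.845 = 43.001 g.
Weight fraction Fe = 43.001 / 108.599 = 0.3960.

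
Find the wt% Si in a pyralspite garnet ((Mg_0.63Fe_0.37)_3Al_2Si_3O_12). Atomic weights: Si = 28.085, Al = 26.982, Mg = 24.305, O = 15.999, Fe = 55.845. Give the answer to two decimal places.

19.23 weight percent

Molar mass of (Mg_0.63Fe_0.37)_3Al_2Si_3O_12: 1.89·24.305 + 1.11·55.845 + 2·26.982 + 3·28.085 + 12·15.999 = 438.131 g/mol.
Mass of Si per formula unit: 3 × 28.085 = 84.255 g.
Weight fraction Si = 84.255 / 438.131 = 0.1923.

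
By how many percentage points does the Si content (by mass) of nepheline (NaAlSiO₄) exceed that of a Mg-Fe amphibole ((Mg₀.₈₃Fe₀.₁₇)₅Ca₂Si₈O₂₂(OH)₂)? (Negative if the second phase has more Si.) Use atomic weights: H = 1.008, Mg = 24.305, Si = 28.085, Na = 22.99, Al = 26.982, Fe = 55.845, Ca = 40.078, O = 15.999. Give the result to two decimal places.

M(NaAlSiO₄) = 142.053 g/mol, so wt% Si = 28.085/142.053 × 100 = 19.77%.
M((Mg₀.₈₃Fe₀.₁₇)₅Ca₂Si₈O₂₂(OH)₂) = 839.162 g/mol, so wt% Si = 224.680/839.162 × 100 = 26.77%.
19.77 − 26.77 = -7.00 pp.

-7.00 percentage points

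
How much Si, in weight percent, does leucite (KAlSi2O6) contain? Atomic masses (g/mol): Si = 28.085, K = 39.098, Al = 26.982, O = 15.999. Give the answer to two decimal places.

M(KAlSi2O6) = 218.244 g/mol.
Si contributes 2 × 28.085 = 56.170 g per mole.
56.170/218.244 = 0.2574 → 25.74%.

25.74 weight percent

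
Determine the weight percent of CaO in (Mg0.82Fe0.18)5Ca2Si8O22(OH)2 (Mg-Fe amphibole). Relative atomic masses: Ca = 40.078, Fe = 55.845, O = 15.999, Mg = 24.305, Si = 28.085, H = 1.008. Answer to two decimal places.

13.34 wt%

Formula mass = 840.739 g/mol.
2 Ca → 2.0000 mol CaO per formula unit; M(CaO) = 56.077, so CaO mass = 112.154 g.
112.154/840.739 × 100 = 13.34 wt%.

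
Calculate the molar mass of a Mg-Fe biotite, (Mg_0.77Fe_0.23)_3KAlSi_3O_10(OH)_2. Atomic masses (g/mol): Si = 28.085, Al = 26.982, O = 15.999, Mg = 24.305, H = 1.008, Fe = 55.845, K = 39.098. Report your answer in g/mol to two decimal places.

439.02 g/mol

The formula mass is the sum 2.31*24.305 + 0.69*55.845 + 1*39.098 + 1*26.982 + 3*28.085 + 12*15.999 + 2*1.008.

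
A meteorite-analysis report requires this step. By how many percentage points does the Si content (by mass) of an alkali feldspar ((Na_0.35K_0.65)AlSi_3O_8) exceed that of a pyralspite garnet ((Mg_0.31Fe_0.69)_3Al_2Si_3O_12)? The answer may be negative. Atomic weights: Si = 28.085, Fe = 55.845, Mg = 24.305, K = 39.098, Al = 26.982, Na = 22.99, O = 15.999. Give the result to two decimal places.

12.91 percentage points

Si in (Na_0.35K_0.65)AlSi_3O_8: molar mass 272.689 g/mol; 3×28.085 = 84.255 g → 30.90 wt%.
Si in (Mg_0.31Fe_0.69)_3Al_2Si_3O_12: molar mass 468.410 g/mol; 3×28.085 = 84.255 g → 17.99 wt%.
Difference = 30.90 − 17.99 = 12.91 percentage points.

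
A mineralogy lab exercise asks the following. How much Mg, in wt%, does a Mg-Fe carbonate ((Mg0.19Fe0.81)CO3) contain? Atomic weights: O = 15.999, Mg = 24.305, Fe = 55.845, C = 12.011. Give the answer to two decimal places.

4.20 wt%

M((Mg0.19Fe0.81)CO3) = 109.860 g/mol.
Mg contributes 0.19 × 24.305 = 4.618 g per mole.
4.618/109.860 = 0.0420 → 4.20%.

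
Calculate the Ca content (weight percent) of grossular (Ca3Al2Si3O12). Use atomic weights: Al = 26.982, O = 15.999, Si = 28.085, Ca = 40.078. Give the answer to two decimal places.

Formula mass = 3×40.078 + 2×26.982 + 3×28.085 + 12×15.999 = 450.441 g/mol, of which 120.234 g is Ca.
So Ca makes up 120.234/450.441 = 0.2669 of the mass, i.e. 26.69%.

26.69 weight percent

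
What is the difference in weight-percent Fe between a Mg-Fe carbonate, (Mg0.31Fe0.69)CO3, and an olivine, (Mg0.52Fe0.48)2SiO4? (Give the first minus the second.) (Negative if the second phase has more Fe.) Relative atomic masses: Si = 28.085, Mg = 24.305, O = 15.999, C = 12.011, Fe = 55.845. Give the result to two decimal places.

M((Mg0.31Fe0.69)CO3) = 106.076 g/mol, so wt% Fe = 38.533/106.076 × 100 = 36.33%.
M((Mg0.52Fe0.48)2SiO4) = 170.969 g/mol, so wt% Fe = 53.611/170.969 × 100 = 31.36%.
36.33 − 31.36 = 4.97 pp.

4.97 percentage points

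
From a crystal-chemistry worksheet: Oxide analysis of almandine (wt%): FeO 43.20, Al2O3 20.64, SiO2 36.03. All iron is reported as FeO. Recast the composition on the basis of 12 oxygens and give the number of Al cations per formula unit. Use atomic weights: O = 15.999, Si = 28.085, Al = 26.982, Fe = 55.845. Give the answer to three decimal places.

FeO: 43.20/71.844 = 0.60130 mol → 0.60130 mol Fe, 0.60130 mol O.
Al2O3: 20.64/101.961 = 0.20243 mol → 0.40486 mol Al, 0.60729 mol O.
SiO2: 36.03/60.083 = 0.59967 mol → 0.59967 mol Si, 1.19934 mol O.
Total oxygen = 2.40793 mol. Normalization factor = 12/2.40793 = 4.98353.
Al per 12 O = 0.40486 × 4.98353 = 2.018.

2.018 Al apfu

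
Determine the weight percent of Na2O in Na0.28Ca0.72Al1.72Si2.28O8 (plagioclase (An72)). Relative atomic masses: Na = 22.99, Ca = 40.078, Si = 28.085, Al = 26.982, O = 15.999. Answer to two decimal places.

3.17 wt%

M(Na0.28Ca0.72Al1.72Si2.28O8) = 273.728 g/mol; M(Na2O) = 61.979 g/mol.
Moles Na2O per formula unit = 0.28 Na ÷ 2 = 0.1400.
Na2O fraction = (0.1400 × 61.979) / 273.728 = 8.677/273.728 = 0.0317.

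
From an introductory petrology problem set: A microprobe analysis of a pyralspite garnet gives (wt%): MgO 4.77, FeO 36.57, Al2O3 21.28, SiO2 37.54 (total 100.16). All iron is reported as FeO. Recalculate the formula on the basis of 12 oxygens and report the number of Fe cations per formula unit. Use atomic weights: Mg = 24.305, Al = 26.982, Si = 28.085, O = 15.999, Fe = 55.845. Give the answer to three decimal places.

2.440 Fe apfu

4.77 wt% MgO ÷ 40.304 g/mol = 0.11835 mol, giving 0.11835 Mg and 0.11835 O.
36.57 wt% FeO ÷ 71.844 g/mol = 0.50902 mol, giving 0.50902 Fe and 0.50902 O.
21.28 wt% Al2O3 ÷ 101.961 g/mol = 0.20871 mol, giving 0.41742 Al and 0.62613 O.
37.54 wt% SiO2 ÷ 60.083 g/mol = 0.62480 mol, giving 0.62480 Si and 1.24960 O.
Oxygen sums to 2.50310; scaling by 12/2.50310 = 4.79406 puts the formula on 12 O.
Fe: 0.50902 × 4.79406 = 2.440 atoms per formula unit.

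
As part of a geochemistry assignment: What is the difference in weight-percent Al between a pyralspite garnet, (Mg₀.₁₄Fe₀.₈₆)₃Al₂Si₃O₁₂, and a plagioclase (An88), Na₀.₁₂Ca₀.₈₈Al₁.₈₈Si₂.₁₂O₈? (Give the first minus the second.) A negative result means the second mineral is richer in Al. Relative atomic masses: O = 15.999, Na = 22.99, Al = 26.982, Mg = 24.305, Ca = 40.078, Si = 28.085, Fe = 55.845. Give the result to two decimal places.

-7.22 percentage points

First mineral: 53.964 g Al in 484.495 g formula = 11.14 wt% Al.
Second mineral: 50.726 g Al in 276.286 g formula = 18.36 wt% Al.
11.14% − 18.36% gives a difference of -7.22 percentage points.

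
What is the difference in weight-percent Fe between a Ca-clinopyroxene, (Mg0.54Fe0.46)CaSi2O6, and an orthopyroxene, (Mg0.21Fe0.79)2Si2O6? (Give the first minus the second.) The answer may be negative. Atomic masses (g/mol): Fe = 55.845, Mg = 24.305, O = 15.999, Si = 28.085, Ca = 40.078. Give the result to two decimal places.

Fe in (Mg0.54Fe0.46)CaSi2O6: molar mass 231.055 g/mol; 0.46×55.845 = 25.689 g → 11.12 wt%.
Fe in (Mg0.21Fe0.79)2Si2O6: molar mass 250.607 g/mol; 1.58×55.845 = 88.235 g → 35.21 wt%.
Difference = 11.12 − 35.21 = -24.09 percentage points.

-24.09 percentage points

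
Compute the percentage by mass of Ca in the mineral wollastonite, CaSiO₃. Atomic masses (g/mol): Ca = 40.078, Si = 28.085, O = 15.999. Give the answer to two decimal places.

34.50 mass %

Molar mass of CaSiO₃: 1·40.078 + 1·28.085 + 3·15.999 = 116.160 g/mol.
Mass of Ca per formula unit: 1 × 40.078 = 40.078 g.
Weight fraction Ca = 40.078 / 116.160 = 0.3450.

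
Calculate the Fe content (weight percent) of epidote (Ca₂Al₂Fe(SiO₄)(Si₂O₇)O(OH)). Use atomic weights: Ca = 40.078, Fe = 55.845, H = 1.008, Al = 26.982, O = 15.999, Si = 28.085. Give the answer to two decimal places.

11.56 weight percent

Molar mass of Ca₂Al₂Fe(SiO₄)(Si₂O₇)O(OH): 2*40.078 + 2*26.982 + 1*55.845 + 3*28.085 + 13*15.999 + 1*1.008 = 483.215 g/mol.
Mass of Fe per formula unit: 1 × 55.845 = 55.845 g.
Weight fraction Fe = 55.845 / 483.215 = 0.1156.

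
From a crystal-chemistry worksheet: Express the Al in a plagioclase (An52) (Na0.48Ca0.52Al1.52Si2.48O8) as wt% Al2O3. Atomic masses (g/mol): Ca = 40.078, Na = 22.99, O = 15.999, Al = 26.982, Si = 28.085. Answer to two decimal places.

28.64 wt%

Molar mass of Na0.48Ca0.52Al1.52Si2.48O8 = 0.48*22.99 + 0.52*40.078 + 1.52*26.982 + 2.48*28.085 + 8*15.999 = 270.531 g/mol.
Each formula unit contains 1.52 Al, equivalent to 1.52/2 = 0.7600 mol Al2O3.
M(Al2O3) = 2×26.982 + 3×15.999 = 101.961 g/mol.
Mass of Al2O3 per formula unit = 0.7600 × 101.961 = 77.490 g.
Al2O3 wt% = 77.490 / 270.531 × 100 = 28.64%.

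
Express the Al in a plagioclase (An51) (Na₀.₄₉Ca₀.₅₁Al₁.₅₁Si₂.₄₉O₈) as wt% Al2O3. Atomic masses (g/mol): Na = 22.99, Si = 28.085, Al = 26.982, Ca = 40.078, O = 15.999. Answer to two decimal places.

28.47 wt%

M(Na₀.₄₉Ca₀.₅₁Al₁.₅₁Si₂.₄₉O₈) = 270.371 g/mol; M(Al2O3) = 101.961 g/mol.
Moles Al2O3 per formula unit = 1.51 Al ÷ 2 = 0.7550.
Al2O3 fraction = (0.7550 × 101.961) / 270.371 = 76.981/270.371 = 0.2847.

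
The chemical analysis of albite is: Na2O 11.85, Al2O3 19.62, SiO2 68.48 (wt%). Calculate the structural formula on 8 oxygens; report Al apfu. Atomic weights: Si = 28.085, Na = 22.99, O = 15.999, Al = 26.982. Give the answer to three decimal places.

1.010 Al apfu

11.85 wt% Na2O ÷ 61.979 g/mol = 0.19119 mol, giving 0.38238 Na and 0.19119 O.
19.62 wt% Al2O3 ÷ 101.961 g/mol = 0.19243 mol, giving 0.38486 Al and 0.57729 O.
68.48 wt% SiO2 ÷ 60.083 g/mol = 1.13976 mol, giving 1.13976 Si and 2.27952 O.
Oxygen sums to 3.04800; scaling by 8/3.04800 = 2.62467 puts the formula on 8 O.
Al: 0.38486 × 2.62467 = 1.010 atoms per formula unit.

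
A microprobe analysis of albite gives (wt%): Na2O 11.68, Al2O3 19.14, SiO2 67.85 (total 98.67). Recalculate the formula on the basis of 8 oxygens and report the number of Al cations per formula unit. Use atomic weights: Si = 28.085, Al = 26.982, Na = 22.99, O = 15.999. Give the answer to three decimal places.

11.68 wt% Na2O ÷ 61.979 g/mol = 0.18845 mol, giving 0.37690 Na and 0.18845 O.
19.14 wt% Al2O3 ÷ 101.961 g/mol = 0.18772 mol, giving 0.37544 Al and 0.56316 O.
67.85 wt% SiO2 ÷ 60.083 g/mol = 1.12927 mol, giving 1.12927 Si and 2.25854 O.
Oxygen sums to 3.01015; scaling by 8/3.01015 = 2.65767 puts the formula on 8 O.
Al: 0.37544 × 2.65767 = 0.998 atoms per formula unit.

0.998 Al apfu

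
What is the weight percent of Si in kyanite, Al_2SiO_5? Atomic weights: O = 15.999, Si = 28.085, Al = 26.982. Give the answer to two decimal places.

17.33 wt%

Formula mass = 2×26.982 + 1×28.085 + 5×15.999 = 162.044 g/mol, of which 28.085 g is Si.
So Si makes up 28.085/162.044 = 0.1733 of the mass, i.e. 17.33%.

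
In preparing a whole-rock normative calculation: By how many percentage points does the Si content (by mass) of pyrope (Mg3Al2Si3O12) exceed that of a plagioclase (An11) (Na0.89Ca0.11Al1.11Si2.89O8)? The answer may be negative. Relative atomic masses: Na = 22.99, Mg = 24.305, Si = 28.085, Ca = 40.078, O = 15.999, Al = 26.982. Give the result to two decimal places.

-9.85 percentage points

Si in Mg3Al2Si3O12: molar mass 403.122 g/mol; 3×28.085 = 84.255 g → 20.90 wt%.
Si in Na0.89Ca0.11Al1.11Si2.89O8: molar mass 263.977 g/mol; 2.89×28.085 = 81.166 g → 30.75 wt%.
Difference = 20.90 − 30.75 = -9.85 percentage points.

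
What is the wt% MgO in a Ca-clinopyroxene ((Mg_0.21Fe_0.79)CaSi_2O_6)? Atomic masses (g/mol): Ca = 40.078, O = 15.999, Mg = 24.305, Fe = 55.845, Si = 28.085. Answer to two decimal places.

M((Mg_0.21Fe_0.79)CaSi_2O_6) = 241.464 g/mol; M(MgO) = 40.304 g/mol.
Moles MgO per formula unit = 0.21 Mg ÷ 1 = 0.2100.
MgO fraction = (0.2100 × 40.304) / 241.464 = 8.464/241.464 = 0.0351.

3.51 wt%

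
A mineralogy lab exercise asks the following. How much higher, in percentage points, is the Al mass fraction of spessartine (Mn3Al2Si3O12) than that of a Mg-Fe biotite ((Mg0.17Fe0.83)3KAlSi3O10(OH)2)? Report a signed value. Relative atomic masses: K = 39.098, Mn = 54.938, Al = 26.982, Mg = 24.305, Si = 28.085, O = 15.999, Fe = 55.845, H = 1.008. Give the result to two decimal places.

M(Mn3Al2Si3O12) = 495.021 g/mol, so wt% Al = 53.964/495.021 × 100 = 10.90%.
M((Mg0.17Fe0.83)3KAlSi3O10(OH)2) = 495.789 g/mol, so wt% Al = 26.982/495.789 × 100 = 5.44%.
10.90 − 5.44 = 5.46 pp.

5.46 percentage points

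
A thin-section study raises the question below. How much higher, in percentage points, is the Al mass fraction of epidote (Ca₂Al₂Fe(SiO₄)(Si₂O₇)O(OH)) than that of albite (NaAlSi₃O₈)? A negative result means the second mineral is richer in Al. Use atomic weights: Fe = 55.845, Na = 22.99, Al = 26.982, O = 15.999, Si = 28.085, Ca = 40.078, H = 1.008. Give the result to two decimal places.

0.88 percentage points

M(Ca₂Al₂Fe(SiO₄)(Si₂O₇)O(OH)) = 483.215 g/mol, so wt% Al = 53.964/483.215 × 100 = 11.17%.
M(NaAlSi₃O₈) = 262.219 g/mol, so wt% Al = 26.982/262.219 × 100 = 10.29%.
11.17 − 10.29 = 0.88 pp.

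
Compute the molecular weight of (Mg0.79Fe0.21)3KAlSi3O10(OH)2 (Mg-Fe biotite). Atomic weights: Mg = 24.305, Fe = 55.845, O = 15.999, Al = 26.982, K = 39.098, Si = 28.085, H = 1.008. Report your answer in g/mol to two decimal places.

The formula mass is the sum 2.37*24.305 + 0.63*55.845 + 1*39.098 + 1*26.982 + 3*28.085 + 12*15.999 + 2*1.008.

437.12 g/mol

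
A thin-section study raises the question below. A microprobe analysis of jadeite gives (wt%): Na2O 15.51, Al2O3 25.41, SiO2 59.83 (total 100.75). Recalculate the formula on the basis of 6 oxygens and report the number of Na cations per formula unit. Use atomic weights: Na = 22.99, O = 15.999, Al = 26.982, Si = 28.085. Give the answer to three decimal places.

Na2O: 15.51/61.979 = 0.25025 mol → 0.50050 mol Na, 0.25025 mol O.
Al2O3: 25.41/101.961 = 0.24921 mol → 0.49842 mol Al, 0.74763 mol O.
SiO2: 59.83/60.083 = 0.99579 mol → 0.99579 mol Si, 1.99158 mol O.
Total oxygen = 2.98946 mol. Normalization factor = 6/2.98946 = 2.00705.
Na per 6 O = 0.50050 × 2.00705 = 1.005.

1.005 Na apfu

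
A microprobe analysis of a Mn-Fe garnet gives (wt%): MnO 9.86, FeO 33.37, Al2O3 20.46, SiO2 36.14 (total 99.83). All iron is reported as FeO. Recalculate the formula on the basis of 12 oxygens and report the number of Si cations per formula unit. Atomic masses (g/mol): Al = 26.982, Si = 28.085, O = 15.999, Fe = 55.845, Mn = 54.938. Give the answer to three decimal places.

MnO (M=70.937): mol = 0.13900; Mn = 0.13900, O = 0.13900.
FeO (M=71.844): mol = 0.46448; Fe = 0.46448, O = 0.46448.
Al2O3 (M=101.961): mol = 0.20066; Al = 0.40132, O = 0.60198.
SiO2 (M=60.083): mol = 0.60150; Si = 0.60150, O = 1.20300.
ΣO = 2.40846; factor = 12/ΣO = 4.98244.
Si apfu = 0.60150 × 4.98244 = 2.997.

2.997 Si apfu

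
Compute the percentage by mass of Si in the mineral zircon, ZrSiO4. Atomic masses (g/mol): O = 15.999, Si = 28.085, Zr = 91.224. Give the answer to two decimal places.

15.32 mass %

Formula mass = 1×91.224 + 1×28.085 + 4×15.999 = 183.305 g/mol, of which 28.085 g is Si.
So Si makes up 28.085/183.305 = 0.1532 of the mass, i.e. 15.32%.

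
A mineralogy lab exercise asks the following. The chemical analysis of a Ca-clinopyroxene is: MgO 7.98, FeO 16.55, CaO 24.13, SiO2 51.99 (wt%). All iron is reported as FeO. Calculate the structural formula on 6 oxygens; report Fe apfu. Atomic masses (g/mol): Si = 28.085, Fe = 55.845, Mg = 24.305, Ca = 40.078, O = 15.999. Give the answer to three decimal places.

0.534 Fe apfu

7.98 wt% MgO ÷ 40.304 g/mol = 0.19800 mol, giving 0.19800 Mg and 0.19800 O.
16.55 wt% FeO ÷ 71.844 g/mol = 0.23036 mol, giving 0.23036 Fe and 0.23036 O.
24.13 wt% CaO ÷ 56.077 g/mol = 0.43030 mol, giving 0.43030 Ca and 0.43030 O.
51.99 wt% SiO2 ÷ 60.083 g/mol = 0.86530 mol, giving 0.86530 Si and 1.73060 O.
Oxygen sums to 2.58926; scaling by 6/2.58926 = 2.31726 puts the formula on 6 O.
Fe: 0.23036 × 2.31726 = 0.534 atoms per formula unit.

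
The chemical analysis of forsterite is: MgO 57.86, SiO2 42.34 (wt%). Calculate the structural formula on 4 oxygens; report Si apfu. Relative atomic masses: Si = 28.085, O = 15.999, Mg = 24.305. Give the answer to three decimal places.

0.991 Si apfu

57.86 wt% MgO ÷ 40.304 g/mol = 1.43559 mol, giving 1.43559 Mg and 1.43559 O.
42.34 wt% SiO2 ÷ 60.083 g/mol = 0.70469 mol, giving 0.70469 Si and 1.40938 O.
Oxygen sums to 2.84497; scaling by 4/2.84497 = 1.40599 puts the formula on 4 O.
Si: 0.70469 × 1.40599 = 0.991 atoms per formula unit.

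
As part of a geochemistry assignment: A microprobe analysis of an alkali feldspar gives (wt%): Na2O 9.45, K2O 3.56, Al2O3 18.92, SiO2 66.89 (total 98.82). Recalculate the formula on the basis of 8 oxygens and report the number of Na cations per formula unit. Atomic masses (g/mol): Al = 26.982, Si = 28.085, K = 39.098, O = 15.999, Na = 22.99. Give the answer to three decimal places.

0.820 Na apfu

Na2O (M=61.979): mol = 0.15247; Na = 0.30494, O = 0.15247.
K2O (M=94.195): mol = 0.03779; K = 0.07558, O = 0.03779.
Al2O3 (M=101.961): mol = 0.18556; Al = 0.37112, O = 0.55668.
SiO2 (M=60.083): mol = 1.11329; Si = 1.11329, O = 2.22658.
ΣO = 2.97352; factor = 8/ΣO = 2.69041.
Na apfu = 0.30494 × 2.69041 = 0.820.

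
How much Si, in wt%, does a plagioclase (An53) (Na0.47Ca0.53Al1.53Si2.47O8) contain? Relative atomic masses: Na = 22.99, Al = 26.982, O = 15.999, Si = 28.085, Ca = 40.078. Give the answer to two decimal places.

25.63 wt%

M(Na0.47Ca0.53Al1.53Si2.47O8) = 270.691 g/mol.
Si contributes 2.47 × 28.085 = 69.370 g per mole.
69.370/270.691 = 0.2563 → 25.63%.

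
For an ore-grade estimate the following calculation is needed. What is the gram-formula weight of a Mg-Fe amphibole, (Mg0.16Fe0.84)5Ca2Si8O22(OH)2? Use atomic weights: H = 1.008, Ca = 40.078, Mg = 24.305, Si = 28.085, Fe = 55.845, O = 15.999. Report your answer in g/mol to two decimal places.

944.82 g/mol

M = 0.80(24.305) + 4.20(55.845) + 2(40.078) + 8(28.085) + 24(15.999) + 2(1.008)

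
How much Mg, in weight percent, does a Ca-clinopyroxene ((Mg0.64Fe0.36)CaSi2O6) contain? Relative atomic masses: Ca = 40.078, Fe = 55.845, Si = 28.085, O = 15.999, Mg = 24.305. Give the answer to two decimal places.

Molar mass of (Mg0.64Fe0.36)CaSi2O6: 0.64×24.305 + 0.36×55.845 + 1×40.078 + 2×28.085 + 6×15.999 = 227.901 g/mol.
Mass of Mg per formula unit: 0.64 × 24.305 = 15.555 g.
Weight fraction Mg = 15.555 / 227.901 = 0.0683.

6.83 weight percent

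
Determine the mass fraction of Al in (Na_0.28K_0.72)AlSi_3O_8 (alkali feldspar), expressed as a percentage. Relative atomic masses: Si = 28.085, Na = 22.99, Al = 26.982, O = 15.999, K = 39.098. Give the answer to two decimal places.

Molar mass of (Na_0.28K_0.72)AlSi_3O_8: 0.28·22.99 + 0.72·39.098 + 1·26.982 + 3·28.085 + 8·15.999 = 273.817 g/mol.
Mass of Al per formula unit: 1 × 26.982 = 26.982 g.
Weight fraction Al = 26.982 / 273.817 = 0.0985.

9.85 weight percent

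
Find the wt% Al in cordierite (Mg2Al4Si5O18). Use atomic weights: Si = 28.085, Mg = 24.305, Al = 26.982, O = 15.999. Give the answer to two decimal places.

18.45 wt%

M(Mg2Al4Si5O18) = 584.945 g/mol.
Al contributes 4 × 26.982 = 107.928 g per mole.
107.928/584.945 = 0.1845 → 18.45%.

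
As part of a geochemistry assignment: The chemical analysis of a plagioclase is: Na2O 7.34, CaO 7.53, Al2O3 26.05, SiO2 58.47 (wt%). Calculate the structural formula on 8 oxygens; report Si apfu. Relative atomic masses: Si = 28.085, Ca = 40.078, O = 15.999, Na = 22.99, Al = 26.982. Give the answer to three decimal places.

Na2O: 7.34/61.979 = 0.11843 mol → 0.23686 mol Na, 0.11843 mol O.
CaO: 7.53/56.077 = 0.13428 mol → 0.13428 mol Ca, 0.13428 mol O.
Al2O3: 26.05/101.961 = 0.25549 mol → 0.51098 mol Al, 0.76647 mol O.
SiO2: 58.47/60.083 = 0.97315 mol → 0.97315 mol Si, 1.94630 mol O.
Total oxygen = 2.96548 mol. Normalization factor = 8/2.96548 = 2.69771.
Si per 8 O = 0.97315 × 2.69771 = 2.625.

2.625 Si apfu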